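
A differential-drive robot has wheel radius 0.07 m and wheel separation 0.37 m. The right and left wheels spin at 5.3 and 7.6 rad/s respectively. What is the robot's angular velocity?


vR = r*wR = 0.07*5.3 = 0.371 m/s
vL = r*wL = 0.07*7.6 = 0.532 m/s
v = (vR+vL)/2 = 0.4515 m/s
omega = (vR-vL)/L = -0.4351 rad/s
angular velocity = -0.4351 rad/s


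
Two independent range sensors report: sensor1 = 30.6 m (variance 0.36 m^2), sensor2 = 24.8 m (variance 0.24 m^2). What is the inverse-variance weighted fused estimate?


w1 = (1/var1) / (1/var1 + 1/var2)
   = 2.7778 / (2.7778 + 4.1667) = 0.4
w2 = 1 - w1 = 0.6
fused = w1*s1 + w2*s2 = 12.24 + 14.88
= 27.12 m


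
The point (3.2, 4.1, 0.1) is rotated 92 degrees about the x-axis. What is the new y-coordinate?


Rotation about x-axis: y' = y*cos(theta) - z*sin(theta)
= 4.1 * -0.0349 - 0.1 * 0.9994
= -0.243


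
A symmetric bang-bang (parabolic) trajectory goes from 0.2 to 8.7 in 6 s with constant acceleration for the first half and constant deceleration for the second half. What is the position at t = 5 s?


Symmetric rest-to-rest: each phase covers (pf-p0)/2 in time T/2. 0.5*a*(T/2)^2 = (pf-p0)/2 => a = 4*(pf-p0)/T^2
a = 4*(8.7-0.2)/6^2 = 0.9444
t = 5 is in the deceleration phase (t > T/2).
p = pf - 0.5*a*(T-t)^2 = 8.7 - 0.5*0.9444*1^2
= 8.2278


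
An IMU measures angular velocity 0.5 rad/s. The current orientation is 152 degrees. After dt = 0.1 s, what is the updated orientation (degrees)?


delta_theta = w * dt = 0.5 * 0.1 = 0.05 rad
= 2.8648 deg
theta_new = 152 + 2.8648 = 154.8648 deg


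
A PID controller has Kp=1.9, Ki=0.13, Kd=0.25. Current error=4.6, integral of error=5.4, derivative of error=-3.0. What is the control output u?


u = Kp*e + Ki*int(e) + Kd*de/dt
= 1.9*4.6 + 0.13*5.4 + 0.25*(-3.0)
= 8.74 + 0.702 + -0.75
= 8.692


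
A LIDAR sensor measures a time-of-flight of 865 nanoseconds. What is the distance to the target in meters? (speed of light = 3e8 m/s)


tof = 865 ns = 8.65e-07 s
dist = c * tof / 2
= 3e8 * 8.65e-07 / 2
= 129.75 m


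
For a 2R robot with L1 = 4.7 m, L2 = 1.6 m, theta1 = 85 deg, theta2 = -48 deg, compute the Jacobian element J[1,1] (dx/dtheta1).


J[1,1] = -L1*sin(t1) - L2*sin(t1+t2)
= -4.7*sin(85) - 1.6*sin(37)
= -5.645


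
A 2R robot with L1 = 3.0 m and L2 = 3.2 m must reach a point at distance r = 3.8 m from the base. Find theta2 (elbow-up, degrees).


cos(theta2) = (r^2 - L1^2 - L2^2) / (2*L1*L2)
cos(theta2) = (14.44 - 9.0 - 10.24) / 19.2
cos(theta2) = -0.25
theta2 = 104.4775 degrees


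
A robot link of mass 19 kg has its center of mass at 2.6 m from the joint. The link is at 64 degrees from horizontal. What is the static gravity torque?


tau = m*g*L*cos(angle)
= 19 * 9.81 * 2.6 * cos(64 deg)
= 19 * 9.81 * 2.6 * 0.4384
= 212.4408 Nm


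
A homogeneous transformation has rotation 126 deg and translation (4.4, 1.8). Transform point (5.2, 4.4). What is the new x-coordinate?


x' = cos(theta)*px - sin(theta)*py + tx
= -0.5878*5.2 - 0.809*4.4 + 4.4
= -2.2162


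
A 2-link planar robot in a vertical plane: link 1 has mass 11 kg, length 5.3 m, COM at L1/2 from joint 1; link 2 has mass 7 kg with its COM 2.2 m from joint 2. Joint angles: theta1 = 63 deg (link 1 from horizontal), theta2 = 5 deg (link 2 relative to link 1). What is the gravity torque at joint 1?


Horizontal distance from joint 1 to link-1 COM:
  x_c1 = (L1/2)*cos(t1) = 2.65 * 0.454 = 1.2031 m
Horizontal distance from joint 1 to link-2 COM:
  x_c2 = L1*cos(t1) + Lc2*cos(t1+t2)
       = 5.3*0.454 + 2.2*0.3746 = 3.2303 m
tau1 = m1*g*x_c1 + m2*g*x_c2
     = 11*9.81*1.2031 + 7*9.81*3.2303
     = 129.8238 + 221.8236
     = 351.6474 Nm


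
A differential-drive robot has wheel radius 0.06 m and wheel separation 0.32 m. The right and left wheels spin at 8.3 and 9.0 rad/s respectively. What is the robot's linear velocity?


vR = r*wR = 0.06*8.3 = 0.498 m/s
vL = r*wL = 0.06*9.0 = 0.54 m/s
v = (vR+vL)/2 = 0.519 m/s
omega = (vR-vL)/L = -0.1313 rad/s
linear velocity = 0.519 m/s


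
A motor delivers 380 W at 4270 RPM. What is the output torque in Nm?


omega = 4270 * 2*pi/60 = 447.1534 rad/s
tau = P / omega = 380 / 447.1534
= 0.8498 Nm


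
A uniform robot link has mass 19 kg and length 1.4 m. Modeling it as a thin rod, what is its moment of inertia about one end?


I = (1/3) * m * L^2
= (1/3) * 19 * 1.4^2
= 0.333333 * 19 * 1.96
= 12.4133 kg*m^2


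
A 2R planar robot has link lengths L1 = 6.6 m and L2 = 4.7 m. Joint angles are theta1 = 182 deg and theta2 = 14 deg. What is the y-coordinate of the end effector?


Convert angles to radians: theta1 = 3.1765, theta2 = 0.2443
y = L1*sin(theta1) + L2*sin(theta1+theta2)
y = -0.2303 + -1.2955
y = -1.5258


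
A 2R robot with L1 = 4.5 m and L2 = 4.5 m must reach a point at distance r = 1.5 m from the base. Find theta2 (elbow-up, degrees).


cos(theta2) = (r^2 - L1^2 - L2^2) / (2*L1*L2)
cos(theta2) = (2.25 - 20.25 - 20.25) / 40.5
cos(theta2) = -0.944444
theta2 = 160.8119 degrees


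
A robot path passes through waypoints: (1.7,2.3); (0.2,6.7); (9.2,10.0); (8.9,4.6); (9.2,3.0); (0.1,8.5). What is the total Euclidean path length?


Segment lengths:
  seg1 = sqrt((-1.5)^2 + (4.4)^2) = 4.6487
  seg2 = sqrt((9.0)^2 + (3.3)^2) = 9.5859
  seg3 = sqrt((-0.3)^2 + (-5.4)^2) = 5.4083
  seg4 = sqrt((0.3)^2 + (-1.6)^2) = 1.6279
  seg5 = sqrt((-9.1)^2 + (5.5)^2) = 10.633
Total = 31.9038


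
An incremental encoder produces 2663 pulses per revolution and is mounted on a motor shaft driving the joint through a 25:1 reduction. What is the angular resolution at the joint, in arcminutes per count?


counts per rev = 2663
effective counts at joint = 2663 * 25 = 66575
resolution = 360*60 / 66575
= 0.3244 arcmin/count


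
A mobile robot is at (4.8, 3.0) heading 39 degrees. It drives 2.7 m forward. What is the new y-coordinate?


y_new = y0 + d*sin(theta)
= 3.0 + 2.7*sin(39)
= 3.0 + 1.6992
= 4.6992


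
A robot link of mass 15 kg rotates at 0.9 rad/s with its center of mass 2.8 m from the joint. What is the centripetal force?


F = m * omega^2 * r
= 15 * 0.9^2 * 2.8
= 15 * 0.81 * 2.8
= 34.02 N


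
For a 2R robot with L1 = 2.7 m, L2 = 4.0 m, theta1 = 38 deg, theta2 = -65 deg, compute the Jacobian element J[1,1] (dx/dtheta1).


J[1,1] = -L1*sin(t1) - L2*sin(t1+t2)
= -2.7*sin(38) - 4.0*sin(-27)
= 0.1537


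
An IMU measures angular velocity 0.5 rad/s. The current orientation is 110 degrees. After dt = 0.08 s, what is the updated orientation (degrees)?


delta_theta = w * dt = 0.5 * 0.08 = 0.04 rad
= 2.2918 deg
theta_new = 110 + 2.2918 = 112.2918 deg


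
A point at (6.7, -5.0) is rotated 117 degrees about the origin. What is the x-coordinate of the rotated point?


x' = x*cos(theta) - y*sin(theta)
cos(117 deg) = -0.454, sin(117 deg) = 0.891
x' = 6.7 * -0.454 - -5.0 * 0.891
= -3.0417 - -4.455
= 1.4133


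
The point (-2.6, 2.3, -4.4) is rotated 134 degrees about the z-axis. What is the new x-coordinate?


Rotation about z-axis: x' = x*cos(theta) - y*sin(theta)
= -2.6 * -0.6947 - 2.3 * 0.7193
= 0.1516


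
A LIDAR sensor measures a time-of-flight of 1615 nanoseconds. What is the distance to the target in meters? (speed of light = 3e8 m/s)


tof = 1615 ns = 1.615e-06 s
dist = c * tof / 2
= 3e8 * 1.615e-06 / 2
= 242.25 m


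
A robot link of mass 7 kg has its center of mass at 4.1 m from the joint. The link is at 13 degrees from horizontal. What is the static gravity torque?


tau = m*g*L*cos(angle)
= 7 * 9.81 * 4.1 * cos(13 deg)
= 7 * 9.81 * 4.1 * 0.9744
= 274.331 Nm


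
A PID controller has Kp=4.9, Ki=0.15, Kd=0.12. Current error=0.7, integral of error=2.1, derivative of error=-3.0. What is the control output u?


u = Kp*e + Ki*int(e) + Kd*de/dt
= 4.9*0.7 + 0.15*2.1 + 0.12*(-3.0)
= 3.43 + 0.315 + -0.36
= 3.385


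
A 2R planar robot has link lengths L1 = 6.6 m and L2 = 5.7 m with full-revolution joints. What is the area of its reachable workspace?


r_max = L1 + L2 = 12.3 m
r_min = |L1 - L2| = 0.9 m
Area = pi*(r_max^2 - r_min^2)
= pi*(151.29 - 0.81)
= pi * 150.48
= 472.7469 m^2


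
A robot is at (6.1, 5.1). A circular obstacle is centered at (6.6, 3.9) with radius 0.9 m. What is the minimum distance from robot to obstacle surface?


center_dist = sqrt((6.1-6.6)^2 + (5.1-3.9)^2)
= sqrt(0.25 + 1.44)
= 1.3
min_dist = center_dist - radius = 1.3 - 0.9 = 0.4 m


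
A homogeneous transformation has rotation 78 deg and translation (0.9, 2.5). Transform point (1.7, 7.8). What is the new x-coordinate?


x' = cos(theta)*px - sin(theta)*py + tx
= 0.2079*1.7 - 0.9781*7.8 + 0.9
= -6.3761


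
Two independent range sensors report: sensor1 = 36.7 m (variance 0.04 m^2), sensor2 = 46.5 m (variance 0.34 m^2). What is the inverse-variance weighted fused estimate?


w1 = (1/var1) / (1/var1 + 1/var2)
   = 25.0 / (25.0 + 2.9412) = 0.8947
w2 = 1 - w1 = 0.1053
fused = w1*s1 + w2*s2 = 32.8368 + 4.8947
= 37.7316 m


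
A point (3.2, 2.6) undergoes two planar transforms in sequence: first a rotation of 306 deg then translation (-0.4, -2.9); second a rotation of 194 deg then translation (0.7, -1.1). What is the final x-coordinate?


After transform 1:
x1 = cos(306)*3.2 - sin(306)*2.6 + -0.4 = 3.5844
y1 = sin(306)*3.2 + cos(306)*2.6 + -2.9 = -3.9606
After transform 2:
x2 = cos(194)*3.5844 - sin(194)*-3.9606 + 0.7
= -3.736


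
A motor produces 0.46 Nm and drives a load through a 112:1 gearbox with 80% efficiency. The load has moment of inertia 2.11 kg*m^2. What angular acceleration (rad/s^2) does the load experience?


tau_out = tau_motor * N * eta
= 0.46 * 112 * 0.8 = 41.216 Nm
alpha = tau_out / I = 41.216 / 2.11
= 19.5336 rad/s^2


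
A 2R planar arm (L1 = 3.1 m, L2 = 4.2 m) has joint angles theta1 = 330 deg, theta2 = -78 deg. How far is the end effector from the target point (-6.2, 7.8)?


End effector via forward kinematics:
x = L1*cos(t1) + L2*cos(t1+t2) = 1.3868
y = L1*sin(t1) + L2*sin(t1+t2) = -5.5444
Distance to target:
d = sqrt((-6.2 - 1.3868)^2 + (7.8 - -5.5444)^2)
= sqrt(57.5596 + 178.074)
= 15.3504 m


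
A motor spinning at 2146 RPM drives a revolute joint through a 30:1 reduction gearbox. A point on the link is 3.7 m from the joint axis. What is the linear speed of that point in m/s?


omega_motor = 2146 * 2*pi/60 = 224.7286 rad/s
omega_joint = omega_motor / 30 = 7.491 rad/s
v = omega_joint * r = 7.491 * 3.7
= 27.7165 m/s


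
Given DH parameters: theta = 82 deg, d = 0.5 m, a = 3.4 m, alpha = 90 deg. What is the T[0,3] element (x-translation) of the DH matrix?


T[0,3] = a * cos(theta)
= 3.4 * cos(82 deg)
= 3.4 * 0.1392
= 0.4732


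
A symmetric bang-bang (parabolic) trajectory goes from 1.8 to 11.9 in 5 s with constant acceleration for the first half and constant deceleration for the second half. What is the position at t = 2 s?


Symmetric rest-to-rest: each phase covers (pf-p0)/2 in time T/2. 0.5*a*(T/2)^2 = (pf-p0)/2 => a = 4*(pf-p0)/T^2
a = 4*(11.9-1.8)/5^2 = 1.616
t = 2 is in the acceleration phase (t <= T/2).
p = p0 + 0.5*a*t^2 = 1.8 + 0.5*1.616*2^2
= 5.032


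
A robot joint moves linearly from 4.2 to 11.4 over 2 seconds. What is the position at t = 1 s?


s = t/T = 1/2 = 0.5
p(t) = p0 + (pf-p0)*s
= 4.2 + (11.4 - 4.2) * 0.5
= 7.8


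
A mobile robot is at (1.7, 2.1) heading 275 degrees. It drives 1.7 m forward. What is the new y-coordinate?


y_new = y0 + d*sin(theta)
= 2.1 + 1.7*sin(275)
= 2.1 + -1.6935
= 0.4065


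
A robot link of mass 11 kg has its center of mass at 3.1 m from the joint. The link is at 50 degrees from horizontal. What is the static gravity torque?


tau = m*g*L*cos(angle)
= 11 * 9.81 * 3.1 * cos(50 deg)
= 11 * 9.81 * 3.1 * 0.6428
= 215.026 Nm


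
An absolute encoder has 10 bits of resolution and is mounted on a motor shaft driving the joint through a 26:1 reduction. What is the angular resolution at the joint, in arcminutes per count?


counts = 2^10 = 1024
effective counts at joint = 1024 * 26 = 26624
resolution = 360*60 / 26624
= 0.8113 arcmin/count


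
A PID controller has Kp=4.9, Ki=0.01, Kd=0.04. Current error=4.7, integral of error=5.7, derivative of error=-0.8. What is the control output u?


u = Kp*e + Ki*int(e) + Kd*de/dt
= 4.9*4.7 + 0.01*5.7 + 0.04*(-0.8)
= 23.03 + 0.057 + -0.032
= 23.055


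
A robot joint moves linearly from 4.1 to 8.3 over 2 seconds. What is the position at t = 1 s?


s = t/T = 1/2 = 0.5
p(t) = p0 + (pf-p0)*s
= 4.1 + (8.3 - 4.1) * 0.5
= 6.2


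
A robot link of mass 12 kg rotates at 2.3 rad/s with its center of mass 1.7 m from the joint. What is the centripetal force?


F = m * omega^2 * r
= 12 * 2.3^2 * 1.7
= 12 * 5.29 * 1.7
= 107.916 N


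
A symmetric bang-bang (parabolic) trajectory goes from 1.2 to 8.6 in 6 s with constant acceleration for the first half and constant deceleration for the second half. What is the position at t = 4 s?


Symmetric rest-to-rest: each phase covers (pf-p0)/2 in time T/2. 0.5*a*(T/2)^2 = (pf-p0)/2 => a = 4*(pf-p0)/T^2
a = 4*(8.6-1.2)/6^2 = 0.8222
t = 4 is in the deceleration phase (t > T/2).
p = pf - 0.5*a*(T-t)^2 = 8.6 - 0.5*0.8222*2^2
= 6.9556


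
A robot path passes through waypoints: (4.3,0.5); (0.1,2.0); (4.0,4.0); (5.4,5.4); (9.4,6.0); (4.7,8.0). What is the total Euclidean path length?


Segment lengths:
  seg1 = sqrt((-4.2)^2 + (1.5)^2) = 4.4598
  seg2 = sqrt((3.9)^2 + (2.0)^2) = 4.3829
  seg3 = sqrt((1.4)^2 + (1.4)^2) = 1.9799
  seg4 = sqrt((4.0)^2 + (0.6)^2) = 4.0447
  seg5 = sqrt((-4.7)^2 + (2.0)^2) = 5.1078
Total = 19.9752


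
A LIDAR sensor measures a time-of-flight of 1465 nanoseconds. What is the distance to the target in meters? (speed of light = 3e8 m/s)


tof = 1465 ns = 1.465e-06 s
dist = c * tof / 2
= 3e8 * 1.465e-06 / 2
= 219.75 m


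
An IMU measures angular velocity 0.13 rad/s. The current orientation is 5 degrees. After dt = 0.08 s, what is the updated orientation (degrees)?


delta_theta = w * dt = 0.13 * 0.08 = 0.0104 rad
= 0.5959 deg
theta_new = 5 + 0.5959 = 5.5959 deg


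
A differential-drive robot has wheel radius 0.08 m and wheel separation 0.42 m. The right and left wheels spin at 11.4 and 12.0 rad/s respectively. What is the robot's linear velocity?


vR = r*wR = 0.08*11.4 = 0.912 m/s
vL = r*wL = 0.08*12.0 = 0.96 m/s
v = (vR+vL)/2 = 0.936 m/s
omega = (vR-vL)/L = -0.1143 rad/s
linear velocity = 0.936 m/s


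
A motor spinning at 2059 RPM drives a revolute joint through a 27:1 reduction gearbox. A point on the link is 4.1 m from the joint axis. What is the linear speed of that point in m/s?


omega_motor = 2059 * 2*pi/60 = 215.618 rad/s
omega_joint = omega_motor / 27 = 7.9859 rad/s
v = omega_joint * r = 7.9859 * 4.1
= 32.742 m/s


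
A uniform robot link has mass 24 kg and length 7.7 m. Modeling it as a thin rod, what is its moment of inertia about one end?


I = (1/3) * m * L^2
= (1/3) * 24 * 7.7^2
= 0.333333 * 24 * 59.29
= 474.32 kg*m^2


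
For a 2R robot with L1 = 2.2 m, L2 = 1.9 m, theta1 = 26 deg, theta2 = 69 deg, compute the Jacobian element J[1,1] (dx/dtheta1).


J[1,1] = -L1*sin(t1) - L2*sin(t1+t2)
= -2.2*sin(26) - 1.9*sin(95)
= -2.8572


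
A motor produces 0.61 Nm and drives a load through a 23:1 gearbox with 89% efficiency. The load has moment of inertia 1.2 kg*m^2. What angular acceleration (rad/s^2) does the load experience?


tau_out = tau_motor * N * eta
= 0.61 * 23 * 0.89 = 12.4867 Nm
alpha = tau_out / I = 12.4867 / 1.2
= 10.4056 rad/s^2


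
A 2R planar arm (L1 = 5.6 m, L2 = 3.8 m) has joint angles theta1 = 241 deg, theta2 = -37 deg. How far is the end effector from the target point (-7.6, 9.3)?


End effector via forward kinematics:
x = L1*cos(t1) + L2*cos(t1+t2) = -6.1864
y = L1*sin(t1) + L2*sin(t1+t2) = -6.4435
Distance to target:
d = sqrt((-7.6 - -6.1864)^2 + (9.3 - -6.4435)^2)
= sqrt(1.9982 + 247.8568)
= 15.8068 m


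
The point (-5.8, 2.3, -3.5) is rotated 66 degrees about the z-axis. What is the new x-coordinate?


Rotation about z-axis: x' = x*cos(theta) - y*sin(theta)
= -5.8 * 0.4067 - 2.3 * 0.9135
= -4.4602


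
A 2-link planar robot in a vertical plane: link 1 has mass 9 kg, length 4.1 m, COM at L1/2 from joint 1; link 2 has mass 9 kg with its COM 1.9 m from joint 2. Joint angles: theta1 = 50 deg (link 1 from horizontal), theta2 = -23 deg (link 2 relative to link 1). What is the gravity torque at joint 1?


Horizontal distance from joint 1 to link-1 COM:
  x_c1 = (L1/2)*cos(t1) = 2.05 * 0.6428 = 1.3177 m
Horizontal distance from joint 1 to link-2 COM:
  x_c2 = L1*cos(t1) + Lc2*cos(t1+t2)
       = 4.1*0.6428 + 1.9*0.891 = 4.3283 m
tau1 = m1*g*x_c1 + m2*g*x_c2
     = 9*9.81*1.3177 + 9*9.81*4.3283
     = 116.341 + 382.1493
     = 498.4903 Nm


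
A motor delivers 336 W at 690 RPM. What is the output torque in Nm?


omega = 690 * 2*pi/60 = 72.2566 rad/s
tau = P / omega = 336 / 72.2566
= 4.6501 Nm


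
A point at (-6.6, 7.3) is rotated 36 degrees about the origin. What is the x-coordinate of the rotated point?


x' = x*cos(theta) - y*sin(theta)
cos(36 deg) = 0.809, sin(36 deg) = 0.5878
x' = -6.6 * 0.809 - 7.3 * 0.5878
= -5.3395 - 4.2908
= -9.6303


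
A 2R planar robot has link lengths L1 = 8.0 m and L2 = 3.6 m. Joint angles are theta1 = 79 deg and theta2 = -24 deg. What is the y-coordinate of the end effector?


Convert angles to radians: theta1 = 1.3788, theta2 = -0.4189
y = L1*sin(theta1) + L2*sin(theta1+theta2)
y = 7.853 + 2.9489
y = 10.802


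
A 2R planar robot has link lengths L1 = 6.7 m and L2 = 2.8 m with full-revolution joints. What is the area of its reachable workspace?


r_max = L1 + L2 = 9.5 m
r_min = |L1 - L2| = 3.9 m
Area = pi*(r_max^2 - r_min^2)
= pi*(90.25 - 15.21)
= pi * 75.04
= 235.7451 m^2


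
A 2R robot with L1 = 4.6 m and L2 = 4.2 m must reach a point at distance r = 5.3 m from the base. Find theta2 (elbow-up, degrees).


cos(theta2) = (r^2 - L1^2 - L2^2) / (2*L1*L2)
cos(theta2) = (28.09 - 21.16 - 17.64) / 38.64
cos(theta2) = -0.277174
theta2 = 106.0916 degrees


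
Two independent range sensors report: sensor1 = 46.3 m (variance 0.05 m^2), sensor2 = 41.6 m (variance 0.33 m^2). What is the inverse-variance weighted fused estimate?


w1 = (1/var1) / (1/var1 + 1/var2)
   = 20.0 / (20.0 + 3.0303) = 0.8684
w2 = 1 - w1 = 0.1316
fused = w1*s1 + w2*s2 = 40.2079 + 5.4737
= 45.6816 m


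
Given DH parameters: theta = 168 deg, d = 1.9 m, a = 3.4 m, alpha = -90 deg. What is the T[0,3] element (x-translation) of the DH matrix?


T[0,3] = a * cos(theta)
= 3.4 * cos(168 deg)
= 3.4 * -0.9781
= -3.3257


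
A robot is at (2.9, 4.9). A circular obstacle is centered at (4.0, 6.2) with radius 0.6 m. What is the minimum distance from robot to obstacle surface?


center_dist = sqrt((2.9-4.0)^2 + (4.9-6.2)^2)
= sqrt(1.21 + 1.69)
= 1.7029
min_dist = center_dist - radius = 1.7029 - 0.6 = 1.1029 m


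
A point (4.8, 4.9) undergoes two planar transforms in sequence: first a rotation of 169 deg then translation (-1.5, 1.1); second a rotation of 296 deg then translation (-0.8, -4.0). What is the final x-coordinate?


After transform 1:
x1 = cos(169)*4.8 - sin(169)*4.9 + -1.5 = -7.1468
y1 = sin(169)*4.8 + cos(169)*4.9 + 1.1 = -2.7941
After transform 2:
x2 = cos(296)*-7.1468 - sin(296)*-2.7941 + -0.8
= -6.4443


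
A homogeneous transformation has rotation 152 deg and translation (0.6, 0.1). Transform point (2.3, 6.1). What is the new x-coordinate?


x' = cos(theta)*px - sin(theta)*py + tx
= -0.8829*2.3 - 0.4695*6.1 + 0.6
= -4.2946


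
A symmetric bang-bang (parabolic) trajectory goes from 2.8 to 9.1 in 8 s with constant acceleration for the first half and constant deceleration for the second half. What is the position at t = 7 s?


Symmetric rest-to-rest: each phase covers (pf-p0)/2 in time T/2. 0.5*a*(T/2)^2 = (pf-p0)/2 => a = 4*(pf-p0)/T^2
a = 4*(9.1-2.8)/8^2 = 0.3937
t = 7 is in the deceleration phase (t > T/2).
p = pf - 0.5*a*(T-t)^2 = 9.1 - 0.5*0.3937*1^2
= 8.9031


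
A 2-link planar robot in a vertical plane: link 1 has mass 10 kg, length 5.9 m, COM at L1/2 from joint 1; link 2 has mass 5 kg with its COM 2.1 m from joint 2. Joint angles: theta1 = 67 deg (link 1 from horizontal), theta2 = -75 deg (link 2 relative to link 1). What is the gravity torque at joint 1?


Horizontal distance from joint 1 to link-1 COM:
  x_c1 = (L1/2)*cos(t1) = 2.95 * 0.3907 = 1.1527 m
Horizontal distance from joint 1 to link-2 COM:
  x_c2 = L1*cos(t1) + Lc2*cos(t1+t2)
       = 5.9*0.3907 + 2.1*0.9903 = 4.3849 m
tau1 = m1*g*x_c1 + m2*g*x_c2
     = 10*9.81*1.1527 + 5*9.81*4.3849
     = 113.0756 + 215.0782
     = 328.1538 Nm


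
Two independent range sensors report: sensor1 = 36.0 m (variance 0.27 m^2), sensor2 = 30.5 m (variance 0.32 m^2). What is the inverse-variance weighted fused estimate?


w1 = (1/var1) / (1/var1 + 1/var2)
   = 3.7037 / (3.7037 + 3.125) = 0.5424
w2 = 1 - w1 = 0.4576
fused = w1*s1 + w2*s2 = 19.5254 + 13.9576
= 33.4831 m


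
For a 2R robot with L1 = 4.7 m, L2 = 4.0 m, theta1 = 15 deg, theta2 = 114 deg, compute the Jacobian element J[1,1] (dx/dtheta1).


J[1,1] = -L1*sin(t1) - L2*sin(t1+t2)
= -4.7*sin(15) - 4.0*sin(129)
= -4.325


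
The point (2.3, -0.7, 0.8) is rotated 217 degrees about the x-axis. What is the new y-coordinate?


Rotation about x-axis: y' = y*cos(theta) - z*sin(theta)
= -0.7 * -0.7986 - 0.8 * -0.6018
= 1.0405


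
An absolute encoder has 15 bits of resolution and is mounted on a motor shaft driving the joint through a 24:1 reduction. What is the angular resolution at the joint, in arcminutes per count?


counts = 2^15 = 32768
effective counts at joint = 32768 * 24 = 786432
resolution = 360*60 / 786432
= 0.0275 arcmin/count


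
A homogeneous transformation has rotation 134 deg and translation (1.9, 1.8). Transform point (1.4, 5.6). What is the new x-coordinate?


x' = cos(theta)*px - sin(theta)*py + tx
= -0.6947*1.4 - 0.7193*5.6 + 1.9
= -3.1008


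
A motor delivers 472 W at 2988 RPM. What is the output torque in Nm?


omega = 2988 * 2*pi/60 = 312.9026 rad/s
tau = P / omega = 472 / 312.9026
= 1.5085 Nm


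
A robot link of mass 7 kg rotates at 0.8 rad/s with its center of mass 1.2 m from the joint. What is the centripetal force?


F = m * omega^2 * r
= 7 * 0.8^2 * 1.2
= 7 * 0.64 * 1.2
= 5.376 N


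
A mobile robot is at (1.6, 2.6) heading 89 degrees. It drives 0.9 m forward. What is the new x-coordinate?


x_new = x0 + d*cos(theta)
= 1.6 + 0.9*cos(89)
= 1.6 + 0.0157
= 1.6157


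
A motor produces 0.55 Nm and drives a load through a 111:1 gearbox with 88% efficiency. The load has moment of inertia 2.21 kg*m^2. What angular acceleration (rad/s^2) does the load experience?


tau_out = tau_motor * N * eta
= 0.55 * 111 * 0.88 = 53.724 Nm
alpha = tau_out / I = 53.724 / 2.21
= 24.3095 rad/s^2


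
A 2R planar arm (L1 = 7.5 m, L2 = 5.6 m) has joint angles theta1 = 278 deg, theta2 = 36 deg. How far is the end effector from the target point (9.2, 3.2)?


End effector via forward kinematics:
x = L1*cos(t1) + L2*cos(t1+t2) = 4.9339
y = L1*sin(t1) + L2*sin(t1+t2) = -11.4553
Distance to target:
d = sqrt((9.2 - 4.9339)^2 + (3.2 - -11.4553)^2)
= sqrt(18.1997 + 214.7782)
= 15.2636 m


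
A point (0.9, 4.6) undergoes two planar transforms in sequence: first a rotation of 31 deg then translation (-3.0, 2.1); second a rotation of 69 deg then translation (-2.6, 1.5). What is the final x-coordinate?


After transform 1:
x1 = cos(31)*0.9 - sin(31)*4.6 + -3.0 = -4.5977
y1 = sin(31)*0.9 + cos(31)*4.6 + 2.1 = 6.5065
After transform 2:
x2 = cos(69)*-4.5977 - sin(69)*6.5065 + -2.6
= -10.322


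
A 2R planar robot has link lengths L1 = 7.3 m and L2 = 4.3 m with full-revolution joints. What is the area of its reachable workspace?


r_max = L1 + L2 = 11.6 m
r_min = |L1 - L2| = 3.0 m
Area = pi*(r_max^2 - r_min^2)
= pi*(134.56 - 9.0)
= pi * 125.56
= 394.4584 m^2


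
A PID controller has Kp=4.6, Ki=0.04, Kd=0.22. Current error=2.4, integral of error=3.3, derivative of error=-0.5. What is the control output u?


u = Kp*e + Ki*int(e) + Kd*de/dt
= 4.6*2.4 + 0.04*3.3 + 0.22*(-0.5)
= 11.04 + 0.132 + -0.11
= 11.062


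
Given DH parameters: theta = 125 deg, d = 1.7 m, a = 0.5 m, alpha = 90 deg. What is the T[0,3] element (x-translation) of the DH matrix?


T[0,3] = a * cos(theta)
= 0.5 * cos(125 deg)
= 0.5 * -0.5736
= -0.2868


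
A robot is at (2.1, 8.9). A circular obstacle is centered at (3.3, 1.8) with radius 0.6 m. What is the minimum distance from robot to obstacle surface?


center_dist = sqrt((2.1-3.3)^2 + (8.9-1.8)^2)
= sqrt(1.44 + 50.41)
= 7.2007
min_dist = center_dist - radius = 7.2007 - 0.6 = 6.6007 m


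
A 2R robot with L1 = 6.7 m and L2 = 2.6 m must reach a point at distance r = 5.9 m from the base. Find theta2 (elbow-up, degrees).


cos(theta2) = (r^2 - L1^2 - L2^2) / (2*L1*L2)
cos(theta2) = (34.81 - 44.89 - 6.76) / 34.84
cos(theta2) = -0.483352
theta2 = 118.9046 degrees


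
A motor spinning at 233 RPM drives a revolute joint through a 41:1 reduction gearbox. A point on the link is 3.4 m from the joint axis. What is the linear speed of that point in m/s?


omega_motor = 233 * 2*pi/60 = 24.3997 rad/s
omega_joint = omega_motor / 41 = 0.5951 rad/s
v = omega_joint * r = 0.5951 * 3.4
= 2.0234 m/s


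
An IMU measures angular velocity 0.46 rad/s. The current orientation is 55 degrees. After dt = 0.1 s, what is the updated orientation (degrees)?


delta_theta = w * dt = 0.46 * 0.1 = 0.046 rad
= 2.6356 deg
theta_new = 55 + 2.6356 = 57.6356 deg


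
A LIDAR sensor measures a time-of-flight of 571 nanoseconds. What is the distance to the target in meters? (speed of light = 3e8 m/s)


tof = 571 ns = 5.71e-07 s
dist = c * tof / 2
= 3e8 * 5.71e-07 / 2
= 85.65 m


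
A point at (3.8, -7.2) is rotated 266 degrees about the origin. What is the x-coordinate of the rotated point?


x' = x*cos(theta) - y*sin(theta)
cos(266 deg) = -0.0698, sin(266 deg) = -0.9976
x' = 3.8 * -0.0698 - -7.2 * -0.9976
= -0.2651 - 7.1825
= -7.4475


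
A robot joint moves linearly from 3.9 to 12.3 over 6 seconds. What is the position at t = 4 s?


s = t/T = 4/6 = 0.6667
p(t) = p0 + (pf-p0)*s
= 3.9 + (12.3 - 3.9) * 0.6667
= 9.5


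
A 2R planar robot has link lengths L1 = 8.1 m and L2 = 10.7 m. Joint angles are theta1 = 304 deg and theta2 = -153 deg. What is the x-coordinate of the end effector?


Convert angles to radians: theta1 = 5.3058, theta2 = -2.6704
x = L1*cos(theta1) + L2*cos(theta1+theta2)
x = 4.5295 + -9.3584
x = -4.829


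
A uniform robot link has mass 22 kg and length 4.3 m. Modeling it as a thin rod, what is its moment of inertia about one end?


I = (1/3) * m * L^2
= (1/3) * 22 * 4.3^2
= 0.333333 * 22 * 18.49
= 135.5933 kg*m^2


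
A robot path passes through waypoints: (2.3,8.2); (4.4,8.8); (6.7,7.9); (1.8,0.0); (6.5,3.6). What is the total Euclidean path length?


Segment lengths:
  seg1 = sqrt((2.1)^2 + (0.6)^2) = 2.184
  seg2 = sqrt((2.3)^2 + (-0.9)^2) = 2.4698
  seg3 = sqrt((-4.9)^2 + (-7.9)^2) = 9.2962
  seg4 = sqrt((4.7)^2 + (3.6)^2) = 5.9203
Total = 19.8704


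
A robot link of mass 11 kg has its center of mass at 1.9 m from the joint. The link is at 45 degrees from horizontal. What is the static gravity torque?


tau = m*g*L*cos(angle)
= 11 * 9.81 * 1.9 * cos(45 deg)
= 11 * 9.81 * 1.9 * 0.7071
= 144.9774 Nm


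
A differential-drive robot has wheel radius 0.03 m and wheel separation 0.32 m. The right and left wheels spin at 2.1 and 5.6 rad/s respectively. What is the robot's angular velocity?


vR = r*wR = 0.03*2.1 = 0.063 m/s
vL = r*wL = 0.03*5.6 = 0.168 m/s
v = (vR+vL)/2 = 0.1155 m/s
omega = (vR-vL)/L = -0.3281 rad/s
angular velocity = -0.3281 rad/s


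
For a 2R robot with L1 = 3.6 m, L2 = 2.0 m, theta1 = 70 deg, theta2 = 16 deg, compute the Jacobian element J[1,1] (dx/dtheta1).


J[1,1] = -L1*sin(t1) - L2*sin(t1+t2)
= -3.6*sin(70) - 2.0*sin(86)
= -5.378


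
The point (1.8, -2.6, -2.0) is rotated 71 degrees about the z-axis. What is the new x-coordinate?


Rotation about z-axis: x' = x*cos(theta) - y*sin(theta)
= 1.8 * 0.3256 - -2.6 * 0.9455
= 3.0444


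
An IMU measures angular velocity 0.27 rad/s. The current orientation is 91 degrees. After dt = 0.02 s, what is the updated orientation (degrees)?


delta_theta = w * dt = 0.27 * 0.02 = 0.0054 rad
= 0.3094 deg
theta_new = 91 + 0.3094 = 91.3094 deg


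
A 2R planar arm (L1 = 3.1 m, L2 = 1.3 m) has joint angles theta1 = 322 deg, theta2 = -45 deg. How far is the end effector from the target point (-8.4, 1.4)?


End effector via forward kinematics:
x = L1*cos(t1) + L2*cos(t1+t2) = 2.6013
y = L1*sin(t1) + L2*sin(t1+t2) = -3.1989
Distance to target:
d = sqrt((-8.4 - 2.6013)^2 + (1.4 - -3.1989)^2)
= sqrt(121.0278 + 21.1495)
= 11.9238 m


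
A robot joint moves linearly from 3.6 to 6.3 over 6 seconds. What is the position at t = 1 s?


s = t/T = 1/6 = 0.1667
p(t) = p0 + (pf-p0)*s
= 3.6 + (6.3 - 3.6) * 0.1667
= 4.05


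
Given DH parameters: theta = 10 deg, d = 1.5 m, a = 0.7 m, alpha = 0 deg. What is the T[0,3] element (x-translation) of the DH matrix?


T[0,3] = a * cos(theta)
= 0.7 * cos(10 deg)
= 0.7 * 0.9848
= 0.6894


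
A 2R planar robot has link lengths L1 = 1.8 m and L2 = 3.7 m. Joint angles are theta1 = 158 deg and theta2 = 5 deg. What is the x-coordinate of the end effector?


Convert angles to radians: theta1 = 2.7576, theta2 = 0.0873
x = L1*cos(theta1) + L2*cos(theta1+theta2)
x = -1.6689 + -3.5383
x = -5.2073


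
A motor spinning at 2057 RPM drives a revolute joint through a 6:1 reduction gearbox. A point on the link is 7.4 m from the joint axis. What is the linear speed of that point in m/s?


omega_motor = 2057 * 2*pi/60 = 215.4085 rad/s
omega_joint = omega_motor / 6 = 35.9014 rad/s
v = omega_joint * r = 35.9014 * 7.4
= 265.6705 m/s


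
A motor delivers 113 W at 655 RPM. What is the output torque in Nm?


omega = 655 * 2*pi/60 = 68.5914 rad/s
tau = P / omega = 113 / 68.5914
= 1.6474 Nm


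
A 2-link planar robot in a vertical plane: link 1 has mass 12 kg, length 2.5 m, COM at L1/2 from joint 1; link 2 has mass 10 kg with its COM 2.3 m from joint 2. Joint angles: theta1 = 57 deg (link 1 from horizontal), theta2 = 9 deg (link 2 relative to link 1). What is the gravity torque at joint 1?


Horizontal distance from joint 1 to link-1 COM:
  x_c1 = (L1/2)*cos(t1) = 1.25 * 0.5446 = 0.6808 m
Horizontal distance from joint 1 to link-2 COM:
  x_c2 = L1*cos(t1) + Lc2*cos(t1+t2)
       = 2.5*0.5446 + 2.3*0.4067 = 2.2971 m
tau1 = m1*g*x_c1 + m2*g*x_c2
     = 12*9.81*0.6808 + 10*9.81*2.2971
     = 80.1436 + 225.3447
     = 305.4883 Nm


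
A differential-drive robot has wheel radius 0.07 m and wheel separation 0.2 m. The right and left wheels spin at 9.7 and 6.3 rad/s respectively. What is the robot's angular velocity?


vR = r*wR = 0.07*9.7 = 0.679 m/s
vL = r*wL = 0.07*6.3 = 0.441 m/s
v = (vR+vL)/2 = 0.56 m/s
omega = (vR-vL)/L = 1.19 rad/s
angular velocity = 1.19 rad/s


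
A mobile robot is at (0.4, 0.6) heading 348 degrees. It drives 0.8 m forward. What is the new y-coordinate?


y_new = y0 + d*sin(theta)
= 0.6 + 0.8*sin(348)
= 0.6 + -0.1663
= 0.4337


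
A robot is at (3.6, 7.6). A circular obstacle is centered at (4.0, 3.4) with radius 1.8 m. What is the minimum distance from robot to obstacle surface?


center_dist = sqrt((3.6-4.0)^2 + (7.6-3.4)^2)
= sqrt(0.16 + 17.64)
= 4.219
min_dist = center_dist - radius = 4.219 - 1.8 = 2.419 m


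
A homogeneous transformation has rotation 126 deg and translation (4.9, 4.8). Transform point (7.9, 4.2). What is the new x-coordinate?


x' = cos(theta)*px - sin(theta)*py + tx
= -0.5878*7.9 - 0.809*4.2 + 4.9
= -3.1414


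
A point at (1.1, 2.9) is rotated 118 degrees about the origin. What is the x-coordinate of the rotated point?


x' = x*cos(theta) - y*sin(theta)
cos(118 deg) = -0.4695, sin(118 deg) = 0.8829
x' = 1.1 * -0.4695 - 2.9 * 0.8829
= -0.5164 - 2.5605
= -3.077


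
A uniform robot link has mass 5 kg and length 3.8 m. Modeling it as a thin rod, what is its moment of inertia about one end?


I = (1/3) * m * L^2
= (1/3) * 5 * 3.8^2
= 0.333333 * 5 * 14.44
= 24.0667 kg*m^2


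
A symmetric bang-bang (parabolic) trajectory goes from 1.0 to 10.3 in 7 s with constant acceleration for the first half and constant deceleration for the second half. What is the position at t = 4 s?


Symmetric rest-to-rest: each phase covers (pf-p0)/2 in time T/2. 0.5*a*(T/2)^2 = (pf-p0)/2 => a = 4*(pf-p0)/T^2
a = 4*(10.3-1.0)/7^2 = 0.7592
t = 4 is in the deceleration phase (t > T/2).
p = pf - 0.5*a*(T-t)^2 = 10.3 - 0.5*0.7592*3^2
= 6.8837


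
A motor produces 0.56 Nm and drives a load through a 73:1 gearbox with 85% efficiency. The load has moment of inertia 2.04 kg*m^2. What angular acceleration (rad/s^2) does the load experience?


tau_out = tau_motor * N * eta
= 0.56 * 73 * 0.85 = 34.748 Nm
alpha = tau_out / I = 34.748 / 2.04
= 17.0333 rad/s^2


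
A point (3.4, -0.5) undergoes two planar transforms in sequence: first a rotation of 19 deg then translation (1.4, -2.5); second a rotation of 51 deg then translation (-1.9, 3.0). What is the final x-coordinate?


After transform 1:
x1 = cos(19)*3.4 - sin(19)*-0.5 + 1.4 = 4.7775
y1 = sin(19)*3.4 + cos(19)*-0.5 + -2.5 = -1.8658
After transform 2:
x2 = cos(51)*4.7775 - sin(51)*-1.8658 + -1.9
= 2.5566


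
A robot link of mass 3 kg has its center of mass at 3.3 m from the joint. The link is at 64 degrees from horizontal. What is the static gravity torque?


tau = m*g*L*cos(angle)
= 3 * 9.81 * 3.3 * cos(64 deg)
= 3 * 9.81 * 3.3 * 0.4384
= 42.5742 Nm


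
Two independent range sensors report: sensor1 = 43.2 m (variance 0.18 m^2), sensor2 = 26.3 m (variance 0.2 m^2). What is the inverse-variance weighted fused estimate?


w1 = (1/var1) / (1/var1 + 1/var2)
   = 5.5556 / (5.5556 + 5.0) = 0.5263
w2 = 1 - w1 = 0.4737
fused = w1*s1 + w2*s2 = 22.7368 + 12.4579
= 35.1947 m


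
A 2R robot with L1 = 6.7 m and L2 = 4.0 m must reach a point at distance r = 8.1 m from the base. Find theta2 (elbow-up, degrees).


cos(theta2) = (r^2 - L1^2 - L2^2) / (2*L1*L2)
cos(theta2) = (65.61 - 44.89 - 16.0) / 53.6
cos(theta2) = 0.08806
theta2 = 84.948 degrees


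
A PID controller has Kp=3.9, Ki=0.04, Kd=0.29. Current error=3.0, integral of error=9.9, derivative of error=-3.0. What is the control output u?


u = Kp*e + Ki*int(e) + Kd*de/dt
= 3.9*3.0 + 0.04*9.9 + 0.29*(-3.0)
= 11.7 + 0.396 + -0.87
= 11.226


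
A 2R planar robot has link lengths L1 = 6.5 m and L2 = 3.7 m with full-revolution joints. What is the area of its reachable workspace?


r_max = L1 + L2 = 10.2 m
r_min = |L1 - L2| = 2.8 m
Area = pi*(r_max^2 - r_min^2)
= pi*(104.04 - 7.84)
= pi * 96.2
= 302.2212 m^2


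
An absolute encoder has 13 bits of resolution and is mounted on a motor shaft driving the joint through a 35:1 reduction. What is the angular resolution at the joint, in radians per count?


counts = 2^13 = 8192
effective counts at joint = 8192 * 35 = 286720
resolution = 2*pi / 286720
= 2.1914e-05 rad/count


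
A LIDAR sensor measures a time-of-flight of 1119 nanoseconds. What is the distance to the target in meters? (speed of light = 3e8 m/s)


tof = 1119 ns = 1.119e-06 s
dist = c * tof / 2
= 3e8 * 1.119e-06 / 2
= 167.85 m


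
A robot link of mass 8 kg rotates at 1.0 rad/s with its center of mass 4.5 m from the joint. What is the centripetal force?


F = m * omega^2 * r
= 8 * 1.0^2 * 4.5
= 8 * 1.0 * 4.5
= 36.0 N


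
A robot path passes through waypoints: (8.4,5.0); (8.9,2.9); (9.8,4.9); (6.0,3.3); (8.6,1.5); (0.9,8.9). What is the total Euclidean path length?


Segment lengths:
  seg1 = sqrt((0.5)^2 + (-2.1)^2) = 2.1587
  seg2 = sqrt((0.9)^2 + (2.0)^2) = 2.1932
  seg3 = sqrt((-3.8)^2 + (-1.6)^2) = 4.1231
  seg4 = sqrt((2.6)^2 + (-1.8)^2) = 3.1623
  seg5 = sqrt((-7.7)^2 + (7.4)^2) = 10.6794
Total = 22.3167


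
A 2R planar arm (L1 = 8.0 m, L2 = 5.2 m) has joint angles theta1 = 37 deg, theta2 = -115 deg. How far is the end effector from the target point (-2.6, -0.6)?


End effector via forward kinematics:
x = L1*cos(t1) + L2*cos(t1+t2) = 7.4702
y = L1*sin(t1) + L2*sin(t1+t2) = -0.2718
Distance to target:
d = sqrt((-2.6 - 7.4702)^2 + (-0.6 - -0.2718)^2)
= sqrt(101.4094 + 0.1077)
= 10.0756 m


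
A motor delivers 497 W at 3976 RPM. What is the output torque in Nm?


omega = 3976 * 2*pi/60 = 416.3657 rad/s
tau = P / omega = 497 / 416.3657
= 1.1937 Nm


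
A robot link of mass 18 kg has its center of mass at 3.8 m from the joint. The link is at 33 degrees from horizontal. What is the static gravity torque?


tau = m*g*L*cos(angle)
= 18 * 9.81 * 3.8 * cos(33 deg)
= 18 * 9.81 * 3.8 * 0.8387
= 562.7513 Nm


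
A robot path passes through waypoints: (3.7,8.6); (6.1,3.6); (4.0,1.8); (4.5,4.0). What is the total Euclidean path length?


Segment lengths:
  seg1 = sqrt((2.4)^2 + (-5.0)^2) = 5.5462
  seg2 = sqrt((-2.1)^2 + (-1.8)^2) = 2.7659
  seg3 = sqrt((0.5)^2 + (2.2)^2) = 2.2561
Total = 10.5681


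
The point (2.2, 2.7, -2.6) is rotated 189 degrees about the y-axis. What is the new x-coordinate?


Rotation about y-axis: x' = x*cos(theta) + z*sin(theta)
= 2.2 * -0.9877 + -2.6 * -0.1564
= -1.7662


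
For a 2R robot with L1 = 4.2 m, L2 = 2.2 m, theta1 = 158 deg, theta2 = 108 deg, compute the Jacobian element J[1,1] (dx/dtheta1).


J[1,1] = -L1*sin(t1) - L2*sin(t1+t2)
= -4.2*sin(158) - 2.2*sin(266)
= 0.6213


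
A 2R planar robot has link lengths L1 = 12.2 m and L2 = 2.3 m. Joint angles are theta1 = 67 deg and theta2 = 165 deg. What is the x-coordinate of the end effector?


Convert angles to radians: theta1 = 1.1694, theta2 = 2.8798
x = L1*cos(theta1) + L2*cos(theta1+theta2)
x = 4.7669 + -1.416
x = 3.3509


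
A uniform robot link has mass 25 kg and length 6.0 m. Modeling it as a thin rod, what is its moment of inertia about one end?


I = (1/3) * m * L^2
= (1/3) * 25 * 6.0^2
= 0.333333 * 25 * 36.0
= 300.0 kg*m^2


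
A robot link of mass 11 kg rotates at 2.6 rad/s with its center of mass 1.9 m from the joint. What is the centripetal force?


F = m * omega^2 * r
= 11 * 2.6^2 * 1.9
= 11 * 6.76 * 1.9
= 141.284 N


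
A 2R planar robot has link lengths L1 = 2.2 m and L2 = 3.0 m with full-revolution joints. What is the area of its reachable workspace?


r_max = L1 + L2 = 5.2 m
r_min = |L1 - L2| = 0.8 m
Area = pi*(r_max^2 - r_min^2)
= pi*(27.04 - 0.64)
= pi * 26.4
= 82.938 m^2


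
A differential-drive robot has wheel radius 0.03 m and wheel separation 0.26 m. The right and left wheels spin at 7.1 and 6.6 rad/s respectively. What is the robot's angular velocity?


vR = r*wR = 0.03*7.1 = 0.213 m/s
vL = r*wL = 0.03*6.6 = 0.198 m/s
v = (vR+vL)/2 = 0.2055 m/s
omega = (vR-vL)/L = 0.0577 rad/s
angular velocity = 0.0577 rad/s


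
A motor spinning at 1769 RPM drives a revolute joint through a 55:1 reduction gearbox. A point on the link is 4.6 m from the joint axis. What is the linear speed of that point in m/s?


omega_motor = 1769 * 2*pi/60 = 185.2492 rad/s
omega_joint = omega_motor / 55 = 3.3682 rad/s
v = omega_joint * r = 3.3682 * 4.6
= 15.4936 m/s


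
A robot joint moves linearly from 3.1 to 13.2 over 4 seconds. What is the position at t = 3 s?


s = t/T = 3/4 = 0.75
p(t) = p0 + (pf-p0)*s
= 3.1 + (13.2 - 3.1) * 0.75
= 10.675


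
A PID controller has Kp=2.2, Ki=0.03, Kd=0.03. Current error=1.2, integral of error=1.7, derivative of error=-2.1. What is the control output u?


u = Kp*e + Ki*int(e) + Kd*de/dt
= 2.2*1.2 + 0.03*1.7 + 0.03*(-2.1)
= 2.64 + 0.051 + -0.063
= 2.628


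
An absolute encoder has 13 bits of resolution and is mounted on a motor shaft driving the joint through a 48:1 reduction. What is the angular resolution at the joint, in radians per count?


counts = 2^13 = 8192
effective counts at joint = 8192 * 48 = 393216
resolution = 2*pi / 393216
= 1.5979e-05 rad/count
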